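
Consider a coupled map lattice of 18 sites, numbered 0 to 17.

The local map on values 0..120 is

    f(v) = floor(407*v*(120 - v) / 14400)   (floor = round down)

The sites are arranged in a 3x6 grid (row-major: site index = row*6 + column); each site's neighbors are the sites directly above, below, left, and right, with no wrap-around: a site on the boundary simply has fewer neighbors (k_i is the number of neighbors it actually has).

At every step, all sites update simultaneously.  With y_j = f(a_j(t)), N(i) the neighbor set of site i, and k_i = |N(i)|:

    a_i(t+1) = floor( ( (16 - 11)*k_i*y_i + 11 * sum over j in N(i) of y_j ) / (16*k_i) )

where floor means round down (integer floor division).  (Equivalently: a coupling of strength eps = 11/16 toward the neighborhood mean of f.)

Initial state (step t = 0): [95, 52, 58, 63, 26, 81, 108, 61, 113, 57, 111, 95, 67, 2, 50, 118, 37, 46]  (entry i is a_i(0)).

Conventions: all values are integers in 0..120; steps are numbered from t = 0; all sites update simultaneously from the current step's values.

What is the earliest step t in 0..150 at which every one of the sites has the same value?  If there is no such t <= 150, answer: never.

Simulating step by step:
t=0: [95, 52, 58, 63, 26, 81, 108, 61, 113, 57, 111, 95, 67, 2, 50, 118, 37, 46]  (not all equal)
t=1: [67, 92, 82, 93, 71, 74, 72, 59, 75, 58, 64, 69, 45, 70, 38, 67, 56, 82]  (not all equal)
t=2: [89, 88, 81, 87, 91, 97, 98, 93, 94, 94, 100, 96, 96, 95, 94, 97, 97, 96]  (not all equal)
t=3: [71, 78, 80, 78, 68, 67, 67, 69, 72, 67, 64, 62, 63, 67, 67, 65, 61, 64]  (not all equal)
t=4: [96, 94, 92, 94, 98, 100, 99, 97, 97, 98, 100, 100, 100, 100, 99, 100, 101, 101]  (not all equal)
t=5: [63, 67, 68, 65, 60, 57, 60, 61, 63, 60, 57, 55, 56, 58, 58, 56, 54, 54]  (not all equal)
t=6: [100, 100, 100, 100, 101, 101, 101, 100, 100, 101, 100, 100, 101, 101, 101, 100, 100, 100]  (not all equal)
t=7: [55, 56, 56, 55, 54, 54, 54, 55, 55, 55, 55, 55, 54, 54, 54, 55, 56, 56]  (not all equal)
t=8: [100, 101, 101, 100, 100, 100, 100, 100, 100, 101, 100, 100, 100, 100, 100, 100, 101, 101]  (not all equal)
t=9: [55, 54, 54, 55, 56, 56, 56, 55, 55, 55, 55, 55, 56, 56, 56, 55, 54, 54]  (not all equal)
t=10: [100, 100, 100, 100, 101, 101, 101, 100, 100, 101, 100, 100, 101, 101, 101, 100, 100, 100]  (not all equal)

Answer: never
Key observation: The state at step 6 reappears at step 10 — the system is in a cycle of period 4 from step 6 on.  No step 0..10 is synchronized, and the cycle repeats forever, so no step up to 150 (or ever) has all sites equal.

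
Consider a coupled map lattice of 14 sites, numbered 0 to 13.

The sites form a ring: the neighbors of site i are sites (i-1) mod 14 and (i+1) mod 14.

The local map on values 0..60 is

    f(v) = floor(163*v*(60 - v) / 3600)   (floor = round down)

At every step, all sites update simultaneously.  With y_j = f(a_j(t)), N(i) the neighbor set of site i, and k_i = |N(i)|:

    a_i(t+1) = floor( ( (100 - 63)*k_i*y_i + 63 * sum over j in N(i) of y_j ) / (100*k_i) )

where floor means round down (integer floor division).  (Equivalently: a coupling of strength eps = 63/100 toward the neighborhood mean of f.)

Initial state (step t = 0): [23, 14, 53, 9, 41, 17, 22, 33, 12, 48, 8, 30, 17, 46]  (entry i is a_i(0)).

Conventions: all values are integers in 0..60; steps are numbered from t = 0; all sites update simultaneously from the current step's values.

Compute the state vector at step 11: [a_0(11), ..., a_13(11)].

Simulating step by step:
t=0: [23, 14, 53, 9, 41, 17, 22, 33, 12, 48, 8, 30, 17, 46]
t=1: [32, 27, 21, 23, 29, 34, 36, 34, 30, 23, 27, 30, 33, 33]
t=2: [40, 39, 38, 38, 39, 39, 39, 39, 39, 39, 39, 40, 40, 40]
t=3: [36, 36, 37, 37, 37, 37, 37, 37, 37, 37, 36, 36, 36, 36]
t=4: [39, 38, 38, 38, 38, 38, 38, 38, 38, 38, 38, 39, 39, 39]
t=5: [37, 37, 37, 37, 37, 37, 37, 37, 37, 37, 37, 37, 37, 37]
t=6: [38, 38, 38, 38, 38, 38, 38, 38, 38, 38, 38, 38, 38, 38]
t=7: [37, 37, 37, 37, 37, 37, 37, 37, 37, 37, 37, 37, 37, 37]
t=8: [38, 38, 38, 38, 38, 38, 38, 38, 38, 38, 38, 38, 38, 38]
t=9: [37, 37, 37, 37, 37, 37, 37, 37, 37, 37, 37, 37, 37, 37]
t=10: [38, 38, 38, 38, 38, 38, 38, 38, 38, 38, 38, 38, 38, 38]
t=11: [37, 37, 37, 37, 37, 37, 37, 37, 37, 37, 37, 37, 37, 37]

Answer: [37, 37, 37, 37, 37, 37, 37, 37, 37, 37, 37, 37, 37, 37]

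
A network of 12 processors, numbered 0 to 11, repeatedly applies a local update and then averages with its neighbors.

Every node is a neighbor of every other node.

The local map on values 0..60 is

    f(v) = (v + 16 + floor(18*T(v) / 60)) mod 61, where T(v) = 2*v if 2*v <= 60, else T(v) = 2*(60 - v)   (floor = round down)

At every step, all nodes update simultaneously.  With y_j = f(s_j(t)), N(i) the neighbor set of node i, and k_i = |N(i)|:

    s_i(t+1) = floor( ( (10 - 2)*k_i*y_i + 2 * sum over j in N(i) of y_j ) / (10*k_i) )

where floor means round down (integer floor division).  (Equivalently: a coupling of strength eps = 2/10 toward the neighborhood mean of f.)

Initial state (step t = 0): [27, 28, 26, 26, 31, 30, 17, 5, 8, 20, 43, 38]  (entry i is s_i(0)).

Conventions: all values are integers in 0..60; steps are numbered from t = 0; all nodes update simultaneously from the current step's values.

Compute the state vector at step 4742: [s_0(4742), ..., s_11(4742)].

Simulating step by step:
t=0: [27, 28, 26, 26, 31, 30, 17, 5, 8, 20, 43, 38]
t=1: [53, 54, 51, 51, 9, 9, 40, 25, 29, 44, 13, 11]
t=2: [13, 13, 13, 13, 27, 27, 9, 48, 5, 10, 32, 30]
t=3: [34, 34, 34, 34, 52, 52, 30, 14, 25, 31, 8, 8]
t=4: [6, 6, 6, 6, 12, 12, 5, 33, 47, 5, 25, 25]
t=5: [25, 25, 25, 25, 33, 33, 25, 9, 13, 25, 50, 50]
t=6: [51, 51, 51, 51, 10, 10, 51, 31, 36, 51, 16, 16]
t=7: [12, 12, 12, 12, 29, 29, 12, 6, 7, 12, 36, 36]
t=8: [32, 32, 32, 32, 5, 5, 32, 24, 26, 32, 8, 8]
t=9: [6, 6, 6, 6, 23, 23, 6, 46, 48, 6, 26, 26]
t=10: [26, 26, 26, 26, 47, 47, 26, 14, 14, 26, 51, 51]
t=11: [52, 52, 52, 52, 15, 15, 52, 38, 38, 52, 16, 16]
t=12: [12, 12, 12, 12, 35, 35, 12, 9, 9, 12, 36, 36]
t=13: [32, 32, 32, 32, 9, 9, 32, 28, 28, 32, 9, 9]
t=14: [7, 7, 7, 7, 28, 28, 7, 51, 51, 7, 28, 28]
t=15: [28, 28, 28, 28, 54, 54, 28, 16, 16, 28, 54, 54]
t=16: [55, 55, 55, 55, 18, 18, 55, 40, 40, 55, 18, 18]
t=17: [15, 15, 15, 15, 39, 39, 15, 10, 10, 15, 39, 39]
t=18: [37, 37, 37, 37, 10, 10, 37, 30, 30, 37, 10, 10]
t=19: [6, 6, 6, 6, 28, 28, 6, 5, 5, 6, 28, 28]
t=20: [27, 27, 27, 27, 54, 54, 27, 26, 26, 27, 54, 54]
t=21: [55, 55, 55, 55, 18, 18, 55, 53, 53, 55, 18, 18]
t=22: [15, 15, 15, 15, 39, 39, 15, 14, 14, 15, 39, 39]
t=23: [37, 37, 37, 37, 10, 10, 37, 35, 35, 37, 10, 10]
t=24: [6, 6, 6, 6, 28, 28, 6, 6, 6, 6, 28, 28]
t=25: [27, 27, 27, 27, 54, 54, 27, 27, 27, 27, 54, 54]
t=26: [55, 55, 55, 55, 18, 18, 55, 55, 55, 55, 18, 18]
t=27: [15, 15, 15, 15, 39, 39, 15, 15, 15, 15, 39, 39]
t=28: [37, 37, 37, 37, 10, 10, 37, 37, 37, 37, 10, 10]
t=29: [6, 6, 6, 6, 28, 28, 6, 6, 6, 6, 28, 28]

Answer: [15, 15, 15, 15, 39, 39, 15, 15, 15, 15, 39, 39]
Key observation: The state at step 24, [6, 6, 6, 6, 28, 28, 6, 6, 6, 6, 28, 28], reappears at step 29: the system is in a cycle of period 5 from step 24 on.  Therefore the state at step 4742 equals the state at step 24 + ((4742 - 24) mod 5) = 27, which is [15, 15, 15, 15, 39, 39, 15, 15, 15, 15, 39, 39].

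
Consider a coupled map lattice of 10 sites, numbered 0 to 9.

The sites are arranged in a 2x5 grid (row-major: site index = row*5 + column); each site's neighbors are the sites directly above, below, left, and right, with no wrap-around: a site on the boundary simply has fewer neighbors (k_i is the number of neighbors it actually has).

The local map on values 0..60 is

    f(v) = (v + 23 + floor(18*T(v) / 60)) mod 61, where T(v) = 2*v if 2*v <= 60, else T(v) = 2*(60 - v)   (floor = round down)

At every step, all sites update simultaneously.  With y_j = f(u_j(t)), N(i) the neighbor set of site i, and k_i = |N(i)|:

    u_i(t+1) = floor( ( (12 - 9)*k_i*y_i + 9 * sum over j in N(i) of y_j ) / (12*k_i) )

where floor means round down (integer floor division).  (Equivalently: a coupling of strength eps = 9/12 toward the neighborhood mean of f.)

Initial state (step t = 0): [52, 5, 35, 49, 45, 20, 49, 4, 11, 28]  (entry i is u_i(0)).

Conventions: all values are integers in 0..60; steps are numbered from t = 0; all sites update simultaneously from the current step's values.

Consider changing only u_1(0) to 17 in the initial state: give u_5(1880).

Answer: u_5(1880) = 18
Key observation: The state at step 30, [18, 18, 18, 18, 18, 18, 18, 18, 18, 18], reappears at step 32: the system is in a cycle of period 2 from step 30 on.  Therefore the state at step 1880 equals the state at step 30 + ((1880 - 30) mod 2) = 30, which is [18, 18, 18, 18, 18, 18, 18, 18, 18, 18].

Derivation:
t=0: [52, 17, 35, 49, 45, 20, 49, 4, 11, 28]
t=1: [43, 24, 27, 21, 12, 26, 37, 24, 23, 22]
t=2: [4, 8, 15, 40, 53, 10, 3, 19, 43, 52]
t=3: [35, 34, 37, 23, 16, 30, 38, 35, 25, 17]
t=4: [10, 12, 23, 30, 52, 11, 11, 9, 30, 31]
t=5: [40, 45, 37, 24, 12, 39, 39, 36, 16, 13]
t=6: [14, 13, 10, 25, 26, 13, 13, 21, 25, 44]
t=7: [43, 42, 35, 11, 7, 43, 46, 35, 18, 5]
t=8: [14, 14, 19, 34, 35, 15, 14, 22, 33, 39]
t=9: [45, 47, 41, 21, 12, 45, 48, 41, 23, 11]
t=10: [16, 15, 25, 42, 46, 16, 15, 26, 42, 47]
t=11: [47, 36, 16, 11, 15, 47, 36, 16, 11, 15]
t=12: [14, 22, 37, 43, 44, 14, 22, 37, 43, 44]
t=13: [49, 43, 24, 14, 15, 49, 43, 24, 14, 15]
t=14: [16, 11, 15, 34, 46, 16, 11, 15, 34, 46]
t=15: [45, 43, 36, 21, 14, 45, 43, 36, 21, 14]
t=16: [15, 14, 23, 42, 49, 15, 14, 23, 42, 49]
t=17: [46, 49, 44, 26, 15, 46, 49, 44, 26, 15]
t=18: [16, 16, 12, 17, 30, 16, 16, 12, 17, 30]
t=19: [48, 46, 45, 38, 25, 48, 46, 45, 38, 25]
t=20: [16, 16, 15, 11, 6, 16, 16, 15, 11, 6]
t=21: [48, 47, 45, 39, 35, 48, 47, 45, 39, 35]
t=22: [16, 16, 15, 13, 12, 16, 16, 15, 13, 12]
t=23: [48, 47, 46, 43, 42, 48, 47, 46, 43, 42]
t=24: [16, 16, 15, 15, 14, 16, 16, 15, 15, 14]
t=25: [48, 47, 47, 46, 45, 48, 47, 47, 46, 45]
t=26: [16, 16, 16, 16, 16, 16, 16, 16, 16, 16]
t=27: [48, 48, 48, 48, 48, 48, 48, 48, 48, 48]
t=28: [17, 17, 17, 17, 17, 17, 17, 17, 17, 17]
t=29: [50, 50, 50, 50, 50, 50, 50, 50, 50, 50]
t=30: [18, 18, 18, 18, 18, 18, 18, 18, 18, 18]
t=31: [51, 51, 51, 51, 51, 51, 51, 51, 51, 51]
t=32: [18, 18, 18, 18, 18, 18, 18, 18, 18, 18]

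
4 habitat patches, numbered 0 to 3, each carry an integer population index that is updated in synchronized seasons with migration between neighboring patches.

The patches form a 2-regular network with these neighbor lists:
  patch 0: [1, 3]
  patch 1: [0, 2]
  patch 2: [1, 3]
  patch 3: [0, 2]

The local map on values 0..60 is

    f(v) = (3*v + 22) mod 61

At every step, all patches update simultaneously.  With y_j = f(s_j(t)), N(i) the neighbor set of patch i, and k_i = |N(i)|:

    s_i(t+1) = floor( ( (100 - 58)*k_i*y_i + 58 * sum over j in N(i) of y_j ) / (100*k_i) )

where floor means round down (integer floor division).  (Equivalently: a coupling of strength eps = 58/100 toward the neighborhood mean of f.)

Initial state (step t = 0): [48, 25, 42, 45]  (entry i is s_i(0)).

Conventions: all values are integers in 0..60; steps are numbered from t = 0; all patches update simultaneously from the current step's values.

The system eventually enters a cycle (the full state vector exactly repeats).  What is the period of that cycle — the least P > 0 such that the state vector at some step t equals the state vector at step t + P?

Answer: 10
Key observation: The state at step 59, [46, 46, 46, 46], reappears at step 69 — and no state repeats earlier — so the cycle the system enters has period 10.

Derivation:
t=0: [48, 25, 42, 45]
t=1: [39, 35, 31, 35]
t=2: [10, 22, 25, 22]
t=3: [37, 36, 30, 36]
t=4: [9, 21, 26, 21]
t=5: [34, 35, 30, 35]
t=6: [3, 17, 24, 17]
t=7: [19, 23, 20, 23]
t=8: [24, 23, 26, 23]
t=9: [31, 33, 33, 33]
t=10: [57, 58, 60, 58]
t=11: [11, 13, 15, 13]
t=12: [23, 17, 2, 17]
t=13: [19, 21, 18, 21]
t=14: [21, 19, 20, 19]
t=15: [20, 20, 19, 20]
t=16: [21, 20, 19, 20]
t=17: [22, 21, 19, 21]
t=18: [25, 23, 21, 23]
t=19: [32, 30, 27, 30]
t=20: [53, 50, 47, 50]
t=21: [53, 50, 46, 50]
t=22: [53, 49, 44, 49]
t=23: [52, 46, 40, 46]
t=24: [45, 38, 30, 38]
t=25: [22, 30, 29, 30]
t=26: [40, 43, 49, 43]
t=27: [25, 31, 36, 31]
t=28: [46, 35, 34, 35]
t=29: [18, 13, 3, 13]
t=30: [6, 13, 13, 13]
t=31: [16, 11, 0, 11]
t=32: [35, 32, 41, 32]
t=33: [35, 32, 42, 32]
t=34: [35, 32, 43, 32]
t=35: [35, 33, 45, 33]
t=36: [36, 36, 49, 36]
t=37: [8, 19, 24, 19]
t=38: [29, 30, 24, 30]
t=39: [49, 44, 43, 44]
t=40: [38, 35, 30, 35]
t=41: [8, 20, 24, 20]
t=42: [31, 31, 26, 31]
t=43: [54, 49, 47, 49]
t=44: [27, 31, 44, 31]
t=45: [48, 44, 44, 44]
t=46: [37, 35, 32, 35]
t=47: [7, 21, 26, 21]
t=48: [31, 33, 30, 33]
t=49: [57, 55, 56, 55]
t=50: [6, 6, 5, 6]
t=51: [40, 39, 38, 39]
t=52: [18, 17, 15, 17]
t=53: [13, 11, 9, 11]
t=54: [31, 37, 52, 37]
t=55: [29, 36, 29, 36]
t=56: [24, 31, 24, 31]
t=57: [45, 41, 45, 41]
t=58: [28, 29, 28, 29]
t=59: [46, 46, 46, 46]
t=60: [38, 38, 38, 38]
t=61: [14, 14, 14, 14]
t=62: [3, 3, 3, 3]
t=63: [31, 31, 31, 31]
t=64: [54, 54, 54, 54]
t=65: [1, 1, 1, 1]
t=66: [25, 25, 25, 25]
t=67: [36, 36, 36, 36]
t=68: [8, 8, 8, 8]
t=69: [46, 46, 46, 46]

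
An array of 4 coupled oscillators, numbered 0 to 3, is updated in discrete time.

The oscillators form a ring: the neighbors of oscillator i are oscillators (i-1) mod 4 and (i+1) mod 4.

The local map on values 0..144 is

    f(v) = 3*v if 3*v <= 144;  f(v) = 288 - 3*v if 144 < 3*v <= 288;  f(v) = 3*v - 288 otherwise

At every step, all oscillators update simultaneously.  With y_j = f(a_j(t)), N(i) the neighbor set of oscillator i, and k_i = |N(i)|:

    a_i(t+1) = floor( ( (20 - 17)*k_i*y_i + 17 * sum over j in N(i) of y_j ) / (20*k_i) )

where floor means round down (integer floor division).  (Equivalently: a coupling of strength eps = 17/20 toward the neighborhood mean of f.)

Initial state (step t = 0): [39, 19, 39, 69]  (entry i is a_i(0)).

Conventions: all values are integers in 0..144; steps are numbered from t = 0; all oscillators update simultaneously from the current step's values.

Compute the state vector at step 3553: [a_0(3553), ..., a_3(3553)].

Answer: [66, 11, 66, 11]
Key observation: The state at step 21, [48, 107, 48, 107], reappears at step 29: the system is in a cycle of period 8 from step 21 on.  Therefore the state at step 3553 equals the state at step 21 + ((3553 - 21) mod 8) = 25, which is [66, 11, 66, 11].

Derivation:
t=0: [39, 19, 39, 69]
t=1: [76, 108, 76, 111]
t=2: [43, 56, 43, 57]
t=3: [120, 127, 120, 127]
t=4: [89, 75, 89, 75]
t=5: [56, 27, 56, 27]
t=6: [86, 114, 86, 114]
t=7: [50, 33, 50, 33]
t=8: [104, 132, 104, 132]
t=9: [95, 36, 95, 36]
t=10: [92, 18, 92, 18]
t=11: [47, 18, 47, 18]
t=12: [67, 127, 67, 127]
t=13: [92, 87, 92, 87]
t=14: [24, 14, 24, 14]
t=15: [46, 67, 46, 67]
t=16: [94, 130, 94, 130]
t=17: [87, 20, 87, 20]
t=18: [55, 31, 55, 31]
t=19: [97, 118, 97, 118]
t=20: [56, 12, 56, 12]
t=21: [48, 107, 48, 107]
t=22: [49, 127, 49, 127]
t=23: [100, 133, 100, 133]
t=24: [96, 26, 96, 26]
t=25: [66, 11, 66, 11]
t=26: [41, 81, 41, 81]
t=27: [56, 111, 56, 111]
t=28: [56, 108, 56, 108]
t=29: [48, 107, 48, 107]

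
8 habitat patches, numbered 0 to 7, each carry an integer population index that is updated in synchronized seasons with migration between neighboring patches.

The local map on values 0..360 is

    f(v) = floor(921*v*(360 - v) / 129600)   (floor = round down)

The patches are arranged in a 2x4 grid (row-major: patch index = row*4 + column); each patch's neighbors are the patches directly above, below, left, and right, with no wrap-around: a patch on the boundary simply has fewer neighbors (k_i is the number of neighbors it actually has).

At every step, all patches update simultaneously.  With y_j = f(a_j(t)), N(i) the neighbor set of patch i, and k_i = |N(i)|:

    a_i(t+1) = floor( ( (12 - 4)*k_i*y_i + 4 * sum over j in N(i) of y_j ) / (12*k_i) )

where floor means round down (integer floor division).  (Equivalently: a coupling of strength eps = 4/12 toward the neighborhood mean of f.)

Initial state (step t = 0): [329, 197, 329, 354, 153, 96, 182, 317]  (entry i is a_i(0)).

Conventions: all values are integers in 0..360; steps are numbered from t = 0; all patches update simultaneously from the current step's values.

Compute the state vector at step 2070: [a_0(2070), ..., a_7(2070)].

Simulating step by step:
t=0: [329, 197, 329, 354, 153, 96, 182, 317]
t=1: [123, 188, 100, 38, 192, 195, 192, 104]
t=2: [214, 221, 183, 119, 225, 228, 219, 178]
t=3: [220, 219, 224, 212, 215, 214, 220, 223]
t=4: [218, 218, 217, 220, 220, 221, 218, 218]
t=5: [218, 219, 219, 218, 218, 218, 219, 218]
t=6: [219, 219, 219, 219, 219, 219, 219, 219]
t=7: [219, 219, 219, 219, 219, 219, 219, 219]

Answer: [219, 219, 219, 219, 219, 219, 219, 219]
Key observation: The state at step 6, [219, 219, 219, 219, 219, 219, 219, 219], reappears at step 7: the system is in a cycle of period 1 from step 6 on.  Therefore the state at step 2070 equals the state at step 6 + ((2070 - 6) mod 1) = 6, which is [219, 219, 219, 219, 219, 219, 219, 219].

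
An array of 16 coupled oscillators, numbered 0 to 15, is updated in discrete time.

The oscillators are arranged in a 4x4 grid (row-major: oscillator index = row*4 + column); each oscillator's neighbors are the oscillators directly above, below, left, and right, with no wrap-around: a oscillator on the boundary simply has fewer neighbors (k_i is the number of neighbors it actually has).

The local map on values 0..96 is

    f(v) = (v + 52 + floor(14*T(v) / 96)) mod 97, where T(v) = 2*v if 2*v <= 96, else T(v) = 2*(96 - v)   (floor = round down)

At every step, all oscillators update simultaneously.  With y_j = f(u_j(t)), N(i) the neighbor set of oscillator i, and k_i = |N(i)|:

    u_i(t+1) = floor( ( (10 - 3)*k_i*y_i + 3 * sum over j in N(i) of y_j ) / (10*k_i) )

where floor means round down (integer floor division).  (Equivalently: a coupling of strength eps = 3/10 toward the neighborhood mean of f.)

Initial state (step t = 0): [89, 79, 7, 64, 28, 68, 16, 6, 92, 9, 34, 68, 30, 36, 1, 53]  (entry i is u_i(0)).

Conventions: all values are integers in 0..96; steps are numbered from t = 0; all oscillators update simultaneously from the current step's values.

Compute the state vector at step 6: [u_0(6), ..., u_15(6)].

Answer: [66, 43, 45, 43, 65, 43, 71, 68, 65, 64, 73, 44, 72, 37, 41, 37]

Derivation:
t=0: [89, 79, 7, 64, 28, 68, 16, 6, 92, 9, 34, 68, 30, 36, 1, 53]
t=1: [51, 40, 56, 37, 74, 41, 68, 54, 57, 57, 82, 39, 70, 21, 48, 26]
t=2: [19, 9, 19, 7, 29, 12, 28, 18, 25, 27, 34, 18, 37, 62, 32, 62]
t=3: [76, 66, 74, 65, 85, 71, 85, 74, 76, 80, 92, 72, 17, 36, 79, 43]
t=4: [36, 30, 34, 30, 40, 34, 41, 35, 40, 36, 45, 33, 56, 15, 32, 17]
t=5: [15, 82, 85, 77, 14, 74, 20, 19, 7, 14, 23, 74, 26, 61, 80, 79]
t=6: [66, 43, 45, 43, 65, 43, 71, 68, 65, 64, 73, 44, 72, 37, 41, 37]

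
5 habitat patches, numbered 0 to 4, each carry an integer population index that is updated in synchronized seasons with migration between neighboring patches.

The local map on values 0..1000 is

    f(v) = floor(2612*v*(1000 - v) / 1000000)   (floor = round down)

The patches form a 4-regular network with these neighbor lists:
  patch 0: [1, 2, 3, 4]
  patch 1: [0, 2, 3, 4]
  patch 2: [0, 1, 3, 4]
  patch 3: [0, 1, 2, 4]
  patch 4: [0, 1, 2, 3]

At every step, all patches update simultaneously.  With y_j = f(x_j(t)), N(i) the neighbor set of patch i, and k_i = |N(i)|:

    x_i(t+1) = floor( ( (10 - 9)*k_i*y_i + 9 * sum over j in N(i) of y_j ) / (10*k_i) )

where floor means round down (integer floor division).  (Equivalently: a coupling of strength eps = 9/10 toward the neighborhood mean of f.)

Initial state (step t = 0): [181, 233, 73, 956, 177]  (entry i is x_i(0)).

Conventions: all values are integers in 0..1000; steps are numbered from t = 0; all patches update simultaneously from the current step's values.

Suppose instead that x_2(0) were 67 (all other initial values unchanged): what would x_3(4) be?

Answer: x_3(4) = 597
Key observation: This trace re-runs the system from the modified initial state.

Derivation:
t=0: [181, 233, 67, 956, 177]
t=1: [290, 280, 318, 325, 291]
t=2: [549, 550, 545, 544, 549]
t=3: [646, 646, 646, 646, 646]
t=4: [597, 597, 597, 597, 597]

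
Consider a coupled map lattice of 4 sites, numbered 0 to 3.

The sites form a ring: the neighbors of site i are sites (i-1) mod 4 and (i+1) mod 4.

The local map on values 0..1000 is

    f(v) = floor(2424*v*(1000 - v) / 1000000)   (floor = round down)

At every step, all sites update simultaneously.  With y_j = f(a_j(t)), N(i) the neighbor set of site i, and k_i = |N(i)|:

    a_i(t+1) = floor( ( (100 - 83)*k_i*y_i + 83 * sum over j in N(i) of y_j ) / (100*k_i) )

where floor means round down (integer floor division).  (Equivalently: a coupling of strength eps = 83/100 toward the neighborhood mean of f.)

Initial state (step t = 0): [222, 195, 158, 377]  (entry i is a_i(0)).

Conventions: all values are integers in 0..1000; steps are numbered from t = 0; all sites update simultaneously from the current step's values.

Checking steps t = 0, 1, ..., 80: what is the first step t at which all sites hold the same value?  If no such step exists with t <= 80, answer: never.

Answer: 5
Key observation: Synchronization is absorbing here: once all sites are equal they stay equal, and step 5 is the first all-equal step.

Derivation:
t=0: [222, 195, 158, 377]  (not all equal)
t=1: [464, 371, 448, 403]  (not all equal)
t=2: [578, 594, 578, 597]  (not all equal)
t=3: [584, 589, 584, 589]  (not all equal)
t=4: [586, 587, 586, 587]  (not all equal)
t=5: [587, 587, 587, 587]  (all equal)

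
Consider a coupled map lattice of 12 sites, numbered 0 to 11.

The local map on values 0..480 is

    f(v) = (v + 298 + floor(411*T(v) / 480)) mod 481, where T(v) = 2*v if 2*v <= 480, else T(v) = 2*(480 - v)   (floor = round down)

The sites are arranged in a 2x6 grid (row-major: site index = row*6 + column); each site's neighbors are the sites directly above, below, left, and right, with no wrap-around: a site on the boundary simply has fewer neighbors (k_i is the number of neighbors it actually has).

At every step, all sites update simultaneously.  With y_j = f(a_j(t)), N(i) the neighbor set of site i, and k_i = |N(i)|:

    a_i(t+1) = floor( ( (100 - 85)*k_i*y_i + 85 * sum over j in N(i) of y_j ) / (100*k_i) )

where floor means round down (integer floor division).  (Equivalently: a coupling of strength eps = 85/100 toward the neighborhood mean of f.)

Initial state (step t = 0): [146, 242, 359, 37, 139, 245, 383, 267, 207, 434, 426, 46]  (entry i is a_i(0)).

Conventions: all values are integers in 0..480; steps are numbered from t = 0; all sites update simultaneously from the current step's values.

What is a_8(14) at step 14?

Simulating step by step:
t=0: [146, 242, 359, 37, 139, 245, 383, 267, 207, 434, 426, 46]
t=1: [385, 365, 409, 316, 368, 331, 335, 410, 385, 364, 318, 402]
t=2: [385, 356, 379, 374, 404, 369, 361, 375, 358, 393, 375, 399]
t=3: [380, 370, 378, 360, 369, 356, 369, 381, 368, 372, 356, 370]
t=4: [374, 369, 376, 374, 382, 376, 368, 374, 370, 379, 376, 383]
t=5: [375, 372, 373, 368, 370, 366, 372, 375, 371, 371, 367, 370]
t=6: [372, 371, 374, 374, 376, 375, 371, 372, 372, 375, 375, 377]
t=7: [373, 372, 372, 371, 371, 370, 373, 373, 372, 371, 370, 370]
t=8: [373, 373, 373, 373, 374, 374, 373, 373, 373, 374, 374, 375]
t=9: [373, 373, 373, 372, 372, 371, 373, 373, 372, 372, 371, 371]
t=10: [373, 373, 373, 373, 373, 373, 373, 373, 373, 373, 373, 374]
t=11: [373, 373, 373, 373, 373, 372, 373, 373, 373, 373, 372, 372]
t=12: [373, 373, 373, 373, 373, 373, 373, 373, 373, 373, 373, 373]
t=13: [373, 373, 373, 373, 373, 373, 373, 373, 373, 373, 373, 373]
t=14: [373, 373, 373, 373, 373, 373, 373, 373, 373, 373, 373, 373]

Answer: a_8(14) = 373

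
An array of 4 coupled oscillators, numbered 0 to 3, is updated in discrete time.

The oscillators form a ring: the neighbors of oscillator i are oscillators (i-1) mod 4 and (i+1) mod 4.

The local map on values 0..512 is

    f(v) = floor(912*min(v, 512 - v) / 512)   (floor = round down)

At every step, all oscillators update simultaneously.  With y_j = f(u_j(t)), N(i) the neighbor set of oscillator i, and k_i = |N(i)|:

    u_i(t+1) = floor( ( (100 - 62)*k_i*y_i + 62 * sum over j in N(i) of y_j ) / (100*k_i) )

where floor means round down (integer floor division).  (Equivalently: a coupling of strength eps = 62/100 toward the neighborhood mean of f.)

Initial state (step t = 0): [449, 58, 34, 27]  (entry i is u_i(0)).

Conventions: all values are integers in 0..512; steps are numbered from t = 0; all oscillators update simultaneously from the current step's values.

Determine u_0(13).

Answer: u_0(13) = 231

Derivation:
t=0: [449, 58, 34, 27]
t=1: [89, 92, 69, 71]
t=2: [149, 148, 135, 134]
t=3: [256, 256, 246, 246]
t=4: [450, 450, 443, 443]
t=5: [113, 113, 118, 118]
t=6: [203, 203, 207, 207]
t=7: [363, 363, 365, 365]
t=8: [263, 263, 262, 262]
t=9: [443, 443, 444, 444]
t=10: [121, 121, 121, 121]
t=11: [215, 215, 215, 215]
t=12: [382, 382, 382, 382]
t=13: [231, 231, 231, 231]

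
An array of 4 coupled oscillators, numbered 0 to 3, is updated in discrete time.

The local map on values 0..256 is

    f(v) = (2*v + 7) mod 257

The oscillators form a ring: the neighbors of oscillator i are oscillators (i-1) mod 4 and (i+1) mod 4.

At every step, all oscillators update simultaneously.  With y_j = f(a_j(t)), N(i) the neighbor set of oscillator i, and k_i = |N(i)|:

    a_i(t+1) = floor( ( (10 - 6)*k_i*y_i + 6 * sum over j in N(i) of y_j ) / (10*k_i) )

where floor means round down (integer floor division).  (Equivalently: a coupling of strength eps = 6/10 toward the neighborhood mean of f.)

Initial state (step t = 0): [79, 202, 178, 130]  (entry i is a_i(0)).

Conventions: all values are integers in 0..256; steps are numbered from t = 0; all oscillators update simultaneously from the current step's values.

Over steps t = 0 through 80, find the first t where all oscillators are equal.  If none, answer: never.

Answer: 39
Key observation: Synchronization is absorbing here: once all oscillators are equal they stay equal, and step 39 is the first all-equal step.

Derivation:
t=0: [79, 202, 178, 130]  (not all equal)
t=1: [115, 142, 91, 85]  (not all equal)
t=2: [158, 141, 138, 198]  (not all equal)
t=3: [79, 40, 63, 86]  (not all equal)
t=4: [145, 124, 133, 161]  (not all equal)
t=5: [114, 118, 104, 45]  (not all equal)
t=6: [196, 232, 188, 173]  (not all equal)
t=7: [149, 166, 143, 118]  (not all equal)
t=8: [116, 58, 111, 122]  (not all equal)
t=9: [207, 189, 203, 240]  (not all equal)
t=10: [173, 147, 169, 188]  (not all equal)
t=11: [89, 72, 86, 105]  (not all equal)
t=12: [184, 169, 182, 196]  (not all equal)
t=13: [116, 104, 114, 126]  (not all equal)
t=14: [160, 228, 159, 143]  (not all equal)
t=15: [100, 123, 99, 55]  (not all equal)
t=16: [193, 224, 193, 170]  (not all equal)
t=17: [140, 160, 140, 117]  (not all equal)
t=18: [105, 46, 105, 114]  (not all equal)
t=19: [187, 169, 187, 224]  (not all equal)
t=20: [135, 109, 135, 153]  (not all equal)
t=21: [92, 102, 92, 34]  (not all equal)
t=22: [162, 199, 162, 144]  (not all equal)
t=23: [85, 103, 85, 59]  (not all equal)
t=24: [172, 191, 172, 156]  (not all equal)
t=25: [95, 109, 95, 81]  (not all equal)
t=26: [197, 208, 197, 185]  (not all equal)
t=27: [143, 152, 143, 134]  (not all equal)
t=28: [36, 43, 36, 28]  (not all equal)
t=29: [78, 84, 78, 72]  (not all equal)
t=30: [163, 167, 163, 158]  (not all equal)
t=31: [75, 79, 75, 72]  (not all equal)
t=32: [157, 160, 157, 154]  (not all equal)
t=33: [64, 66, 64, 61]  (not all equal)
t=34: [134, 136, 134, 132]  (not all equal)
t=35: [18, 19, 18, 16]  (not all equal)
t=36: [42, 43, 42, 41]  (not all equal)
t=37: [91, 91, 91, 90]  (not all equal)
t=38: [188, 189, 188, 188]  (not all equal)
t=39: [126, 126, 126, 126]  (all equal)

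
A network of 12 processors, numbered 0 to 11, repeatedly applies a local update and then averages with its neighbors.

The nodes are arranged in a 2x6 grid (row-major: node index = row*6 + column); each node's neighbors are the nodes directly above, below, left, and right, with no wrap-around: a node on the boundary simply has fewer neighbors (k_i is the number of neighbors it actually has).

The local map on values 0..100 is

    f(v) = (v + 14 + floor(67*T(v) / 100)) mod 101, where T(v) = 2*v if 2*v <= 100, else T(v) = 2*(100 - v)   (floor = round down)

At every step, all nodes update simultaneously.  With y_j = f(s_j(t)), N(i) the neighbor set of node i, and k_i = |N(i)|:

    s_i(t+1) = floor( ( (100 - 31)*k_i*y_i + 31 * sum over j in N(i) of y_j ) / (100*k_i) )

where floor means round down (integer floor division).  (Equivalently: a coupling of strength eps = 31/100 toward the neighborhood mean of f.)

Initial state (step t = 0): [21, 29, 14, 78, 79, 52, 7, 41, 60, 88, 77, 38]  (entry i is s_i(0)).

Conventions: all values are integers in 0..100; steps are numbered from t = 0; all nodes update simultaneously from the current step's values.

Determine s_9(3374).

Simulating step by step:
t=0: [21, 29, 14, 78, 79, 52, 7, 41, 60, 88, 77, 38]
t=1: [60, 67, 44, 22, 20, 23, 31, 19, 25, 18, 17, 8]
t=2: [34, 26, 26, 58, 60, 60, 72, 58, 63, 58, 51, 40]
t=3: [79, 71, 64, 31, 26, 22, 33, 31, 30, 27, 26, 12]
t=4: [31, 28, 37, 77, 74, 62, 79, 79, 77, 78, 71, 50]
t=5: [74, 75, 81, 28, 21, 25, 30, 26, 28, 20, 22, 27]
t=6: [30, 26, 31, 69, 65, 71, 72, 70, 70, 64, 65, 74]
t=7: [72, 71, 71, 29, 23, 22, 31, 28, 29, 24, 23, 21]
t=8: [31, 27, 34, 72, 68, 65, 74, 74, 73, 71, 66, 63]
t=9: [74, 73, 76, 29, 23, 24, 31, 26, 29, 22, 23, 24]
t=10: [31, 27, 33, 71, 68, 69, 74, 70, 72, 68, 67, 69]
t=11: [74, 73, 75, 29, 23, 23, 31, 28, 29, 22, 23, 23]
t=12: [31, 27, 33, 71, 68, 67, 74, 74, 72, 68, 66, 67]
t=13: [74, 73, 75, 29, 23, 23, 31, 26, 29, 22, 23, 24]
t=14: [31, 27, 33, 71, 68, 67, 74, 70, 72, 68, 67, 69]
t=15: [74, 73, 75, 29, 23, 23, 31, 28, 29, 22, 23, 23]

Answer: s_9(3374) = 68
Key observation: The state at step 11, [74, 73, 75, 29, 23, 23, 31, 28, 29, 22, 23, 23], reappears at step 15: the system is in a cycle of period 4 from step 11 on.  Therefore the state at step 3374 equals the state at step 11 + ((3374 - 11) mod 4) = 14, which is [31, 27, 33, 71, 68, 67, 74, 70, 72, 68, 67, 69].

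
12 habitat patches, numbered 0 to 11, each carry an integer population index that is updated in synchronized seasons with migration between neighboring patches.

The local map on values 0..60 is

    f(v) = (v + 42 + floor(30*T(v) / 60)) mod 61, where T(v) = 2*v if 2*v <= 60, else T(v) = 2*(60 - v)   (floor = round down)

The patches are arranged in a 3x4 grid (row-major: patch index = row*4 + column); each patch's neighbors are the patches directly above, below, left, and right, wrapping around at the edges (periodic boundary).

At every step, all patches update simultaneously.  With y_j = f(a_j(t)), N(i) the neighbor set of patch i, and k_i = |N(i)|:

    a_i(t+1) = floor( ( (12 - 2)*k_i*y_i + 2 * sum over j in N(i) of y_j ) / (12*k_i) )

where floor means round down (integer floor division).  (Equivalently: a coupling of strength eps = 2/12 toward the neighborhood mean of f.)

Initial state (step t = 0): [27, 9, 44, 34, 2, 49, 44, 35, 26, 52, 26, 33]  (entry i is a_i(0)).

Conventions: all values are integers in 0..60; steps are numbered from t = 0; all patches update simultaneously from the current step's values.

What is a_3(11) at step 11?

Simulating step by step:
t=0: [27, 9, 44, 34, 2, 49, 44, 35, 26, 52, 26, 33]
t=1: [36, 56, 41, 40, 44, 42, 40, 41, 34, 41, 34, 40]
t=2: [41, 41, 41, 41, 41, 41, 41, 41, 41, 41, 41, 41]
t=3: [41, 41, 41, 41, 41, 41, 41, 41, 41, 41, 41, 41]
t=4: [41, 41, 41, 41, 41, 41, 41, 41, 41, 41, 41, 41]
t=5: [41, 41, 41, 41, 41, 41, 41, 41, 41, 41, 41, 41]
t=6: [41, 41, 41, 41, 41, 41, 41, 41, 41, 41, 41, 41]
t=7: [41, 41, 41, 41, 41, 41, 41, 41, 41, 41, 41, 41]
t=8: [41, 41, 41, 41, 41, 41, 41, 41, 41, 41, 41, 41]
t=9: [41, 41, 41, 41, 41, 41, 41, 41, 41, 41, 41, 41]
t=10: [41, 41, 41, 41, 41, 41, 41, 41, 41, 41, 41, 41]
t=11: [41, 41, 41, 41, 41, 41, 41, 41, 41, 41, 41, 41]

Answer: a_3(11) = 41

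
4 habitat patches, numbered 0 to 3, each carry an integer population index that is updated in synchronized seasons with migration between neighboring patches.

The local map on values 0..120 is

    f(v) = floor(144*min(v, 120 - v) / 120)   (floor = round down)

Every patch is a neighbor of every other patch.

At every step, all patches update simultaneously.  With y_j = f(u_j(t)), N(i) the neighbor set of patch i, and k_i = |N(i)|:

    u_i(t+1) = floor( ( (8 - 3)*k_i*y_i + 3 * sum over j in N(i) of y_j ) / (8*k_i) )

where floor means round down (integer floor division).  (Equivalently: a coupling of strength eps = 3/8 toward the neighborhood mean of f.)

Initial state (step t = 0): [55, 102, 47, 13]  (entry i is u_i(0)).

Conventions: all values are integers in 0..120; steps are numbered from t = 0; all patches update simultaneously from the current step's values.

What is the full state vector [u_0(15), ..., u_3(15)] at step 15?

Answer: [64, 66, 64, 66]

Derivation:
t=0: [55, 102, 47, 13]
t=1: [52, 30, 47, 27]
t=2: [54, 41, 51, 39]
t=3: [59, 52, 58, 50]
t=4: [67, 63, 67, 62]
t=5: [64, 66, 64, 67]
t=6: [66, 64, 66, 64]
t=7: [64, 66, 64, 66]
t=8: [66, 64, 66, 64]
t=9: [64, 66, 64, 66]
t=10: [66, 64, 66, 64]
t=11: [64, 66, 64, 66]
t=12: [66, 64, 66, 64]
t=13: [64, 66, 64, 66]
t=14: [66, 64, 66, 64]
t=15: [64, 66, 64, 66]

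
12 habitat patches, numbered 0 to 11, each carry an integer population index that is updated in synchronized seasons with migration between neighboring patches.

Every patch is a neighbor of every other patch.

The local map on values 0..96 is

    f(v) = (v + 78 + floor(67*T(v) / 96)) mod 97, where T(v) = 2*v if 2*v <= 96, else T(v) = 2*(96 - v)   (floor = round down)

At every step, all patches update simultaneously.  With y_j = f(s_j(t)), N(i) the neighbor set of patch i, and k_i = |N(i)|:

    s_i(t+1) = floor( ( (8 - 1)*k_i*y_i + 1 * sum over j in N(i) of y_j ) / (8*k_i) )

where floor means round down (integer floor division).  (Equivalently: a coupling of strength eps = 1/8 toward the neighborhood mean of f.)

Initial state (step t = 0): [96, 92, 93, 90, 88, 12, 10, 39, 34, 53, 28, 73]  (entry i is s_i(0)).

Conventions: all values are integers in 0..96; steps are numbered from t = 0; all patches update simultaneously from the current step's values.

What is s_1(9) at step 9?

Simulating step by step:
t=0: [96, 92, 93, 90, 88, 12, 10, 39, 34, 53, 28, 73]
t=1: [75, 76, 76, 76, 77, 16, 12, 72, 62, 89, 50, 83]
t=2: [83, 82, 82, 82, 82, 26, 17, 84, 87, 78, 92, 80]
t=3: [80, 80, 80, 80, 80, 47, 28, 79, 79, 82, 77, 81]
t=4: [82, 82, 82, 82, 82, 91, 52, 82, 82, 81, 83, 81]
t=5: [82, 82, 82, 82, 82, 78, 92, 82, 82, 82, 82, 82]
t=6: [81, 81, 81, 81, 81, 83, 78, 81, 81, 81, 81, 81]
t=7: [82, 82, 82, 82, 82, 82, 83, 82, 82, 82, 82, 82]
t=8: [82, 82, 82, 82, 82, 82, 82, 82, 82, 82, 82, 82]
t=9: [82, 82, 82, 82, 82, 82, 82, 82, 82, 82, 82, 82]

Answer: s_1(9) = 82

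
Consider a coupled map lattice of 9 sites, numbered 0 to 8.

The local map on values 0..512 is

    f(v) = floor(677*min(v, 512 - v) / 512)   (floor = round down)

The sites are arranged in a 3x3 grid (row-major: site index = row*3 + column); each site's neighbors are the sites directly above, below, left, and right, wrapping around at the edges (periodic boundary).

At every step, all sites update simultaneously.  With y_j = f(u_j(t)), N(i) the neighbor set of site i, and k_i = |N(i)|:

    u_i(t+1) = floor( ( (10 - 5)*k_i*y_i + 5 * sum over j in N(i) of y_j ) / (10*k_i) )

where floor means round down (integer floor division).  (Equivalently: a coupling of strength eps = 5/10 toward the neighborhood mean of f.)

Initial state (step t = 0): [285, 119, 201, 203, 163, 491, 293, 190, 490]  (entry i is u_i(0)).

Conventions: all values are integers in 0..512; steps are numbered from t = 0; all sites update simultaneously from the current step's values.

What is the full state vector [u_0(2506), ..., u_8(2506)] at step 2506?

Answer: [255, 253, 255, 255, 253, 256, 255, 253, 256]
Key observation: The state at step 21, [318, 320, 318, 318, 320, 317, 318, 320, 317], reappears at step 27: the system is in a cycle of period 6 from step 21 on.  Therefore the state at step 2506 equals the state at step 21 + ((2506 - 21) mod 6) = 22, which is [255, 253, 255, 255, 253, 256, 255, 253, 256].

Derivation:
t=0: [285, 119, 201, 203, 163, 491, 293, 190, 490]
t=1: [272, 207, 196, 237, 195, 110, 250, 211, 118]
t=2: [305, 275, 240, 287, 254, 195, 298, 266, 204]
t=3: [287, 312, 297, 291, 316, 280, 286, 312, 282]
t=4: [290, 270, 288, 291, 270, 295, 293, 272, 296]
t=5: [296, 312, 295, 294, 311, 292, 292, 310, 291]
t=6: [283, 269, 284, 285, 271, 286, 286, 272, 287]
t=7: [303, 315, 302, 302, 313, 301, 301, 312, 300]
t=8: [274, 265, 275, 275, 266, 276, 276, 267, 277]
t=9: [315, 322, 314, 314, 321, 313, 313, 320, 312]
t=10: [259, 253, 260, 260, 254, 261, 261, 255, 262]
t=11: [333, 334, 332, 332, 334, 331, 332, 334, 331]
t=12: [236, 235, 237, 237, 235, 238, 237, 235, 238]
t=13: [312, 310, 312, 312, 310, 313, 312, 310, 313]
t=14: [264, 266, 264, 264, 266, 263, 264, 266, 263]
t=15: [326, 325, 327, 327, 325, 328, 327, 325, 328]
t=16: [244, 246, 244, 244, 246, 243, 244, 246, 243]
t=17: [322, 324, 322, 322, 324, 321, 322, 324, 321]
t=18: [250, 248, 250, 250, 248, 251, 250, 248, 251]
t=19: [329, 327, 329, 329, 327, 330, 329, 327, 330]
t=20: [241, 243, 241, 241, 243, 240, 241, 243, 240]
t=21: [318, 320, 318, 318, 320, 317, 318, 320, 317]
t=22: [255, 253, 255, 255, 253, 256, 255, 253, 256]
t=23: [336, 334, 336, 336, 334, 337, 336, 334, 337]
t=24: [232, 234, 232, 232, 234, 231, 232, 234, 231]
t=25: [306, 308, 306, 306, 308, 305, 306, 308, 305]
t=26: [271, 269, 271, 271, 269, 272, 271, 269, 272]
t=27: [318, 320, 318, 318, 320, 317, 318, 320, 317]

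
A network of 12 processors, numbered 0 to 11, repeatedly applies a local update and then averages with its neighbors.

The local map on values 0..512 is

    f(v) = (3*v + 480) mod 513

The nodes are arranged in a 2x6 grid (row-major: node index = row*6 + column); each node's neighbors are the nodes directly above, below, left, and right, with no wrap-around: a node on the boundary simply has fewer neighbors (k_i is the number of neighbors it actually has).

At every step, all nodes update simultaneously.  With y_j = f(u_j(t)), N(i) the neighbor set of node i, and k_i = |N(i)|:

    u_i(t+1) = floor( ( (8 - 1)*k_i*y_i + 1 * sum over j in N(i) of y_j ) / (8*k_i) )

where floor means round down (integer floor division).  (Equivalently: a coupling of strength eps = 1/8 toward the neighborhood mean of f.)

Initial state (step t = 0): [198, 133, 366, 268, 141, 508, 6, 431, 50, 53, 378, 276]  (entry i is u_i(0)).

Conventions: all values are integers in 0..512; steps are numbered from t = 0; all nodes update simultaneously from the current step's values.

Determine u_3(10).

Simulating step by step:
t=0: [198, 133, 366, 268, 141, 508, 6, 431, 50, 53, 378, 276]
t=1: [96, 333, 65, 248, 374, 448, 453, 245, 119, 129, 98, 280]
t=2: [270, 421, 182, 197, 86, 271, 290, 210, 312, 342, 258, 291]
t=3: [264, 193, 26, 68, 219, 268, 305, 111, 364, 447, 242, 317]
t=4: [240, 53, 49, 167, 122, 258, 357, 280, 55, 262, 190, 381]
t=5: [160, 134, 130, 438, 321, 225, 39, 268, 142, 236, 48, 89]
t=6: [419, 367, 354, 262, 385, 153, 117, 261, 376, 173, 131, 219]
t=7: [195, 55, 17, 234, 126, 385, 305, 225, 90, 453, 343, 146]
t=8: [65, 123, 37, 164, 332, 130, 333, 143, 226, 299, 466, 390]
t=9: [191, 320, 106, 438, 441, 347, 431, 384, 149, 345, 334, 140]
t=10: [64, 379, 294, 266, 281, 473, 212, 125, 398, 474, 446, 398]

Answer: u_3(10) = 266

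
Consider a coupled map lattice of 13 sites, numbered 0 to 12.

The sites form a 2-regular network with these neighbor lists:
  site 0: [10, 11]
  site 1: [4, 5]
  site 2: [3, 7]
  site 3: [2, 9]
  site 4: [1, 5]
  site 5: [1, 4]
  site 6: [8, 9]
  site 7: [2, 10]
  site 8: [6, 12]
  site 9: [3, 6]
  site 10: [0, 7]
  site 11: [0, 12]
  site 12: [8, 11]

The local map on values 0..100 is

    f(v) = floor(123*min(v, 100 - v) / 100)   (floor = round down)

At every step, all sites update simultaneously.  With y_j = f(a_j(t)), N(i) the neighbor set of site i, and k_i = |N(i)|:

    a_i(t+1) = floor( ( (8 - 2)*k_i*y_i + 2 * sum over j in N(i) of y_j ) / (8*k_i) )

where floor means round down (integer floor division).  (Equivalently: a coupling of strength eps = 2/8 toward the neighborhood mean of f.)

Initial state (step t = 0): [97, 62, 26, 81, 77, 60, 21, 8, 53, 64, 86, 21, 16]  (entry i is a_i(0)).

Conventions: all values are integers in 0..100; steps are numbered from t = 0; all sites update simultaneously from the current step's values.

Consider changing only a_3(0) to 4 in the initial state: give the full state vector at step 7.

Answer: [41, 58, 53, 59, 55, 57, 51, 43, 53, 55, 37, 54, 55]
Key observation: This trace re-runs the system from the modified initial state.

Derivation:
t=0: [97, 62, 26, 4, 77, 60, 21, 8, 53, 64, 86, 21, 16]
t=1: [7, 44, 24, 12, 32, 46, 31, 12, 48, 36, 14, 21, 24]
t=2: [11, 52, 25, 19, 43, 53, 41, 16, 52, 39, 15, 23, 32]
t=3: [15, 57, 27, 26, 53, 56, 50, 20, 55, 44, 17, 27, 40]
t=4: [20, 52, 31, 34, 56, 54, 59, 24, 55, 52, 20, 33, 47]
t=5: [26, 58, 37, 42, 54, 56, 51, 29, 54, 55, 24, 40, 54]
t=6: [33, 52, 44, 50, 55, 53, 58, 35, 56, 55, 30, 47, 55]
t=7: [41, 58, 53, 59, 55, 57, 51, 43, 53, 55, 37, 54, 55]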